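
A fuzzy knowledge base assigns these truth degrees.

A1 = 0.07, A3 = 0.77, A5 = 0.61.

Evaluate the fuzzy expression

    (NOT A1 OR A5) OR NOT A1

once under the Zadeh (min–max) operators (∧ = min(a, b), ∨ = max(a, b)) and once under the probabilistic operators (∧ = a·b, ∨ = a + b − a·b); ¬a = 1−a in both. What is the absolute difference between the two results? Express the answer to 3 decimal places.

Under Zadeh (min–max):
  NOT A1 = 1 − 0.07 = 0.93
  NOT A1 OR A5 = max(a, b) on (0.93, 0.61) = 0.93
  NOT A1 = 1 − 0.07 = 0.93
  (NOT A1 OR A5) OR NOT A1 = max(a, b) on (0.93, 0.93) = 0.93
  → value = 0.9300
Under probabilistic:
  NOT A1 = 1 − 0.0700 = 0.9300
  NOT A1 OR A5 = a + b − a·b on (0.9300, 0.6100) = 0.9727
  NOT A1 = 1 − 0.0700 = 0.9300
  (NOT A1 OR A5) OR NOT A1 = a + b − a·b on (0.9727, 0.9300) = 0.9981
  → value = 0.9981
|0.9300 − 0.9981| = 0.068

0.068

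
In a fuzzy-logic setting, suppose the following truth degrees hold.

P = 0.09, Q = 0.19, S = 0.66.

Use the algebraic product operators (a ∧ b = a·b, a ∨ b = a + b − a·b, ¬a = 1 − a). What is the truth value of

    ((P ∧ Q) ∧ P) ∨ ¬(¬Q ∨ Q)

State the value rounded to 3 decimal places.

P ∧ Q = a·b on (0.0900, 0.1900) = 0.0171
(P ∧ Q) ∧ P = a·b on (0.0171, 0.0900) = 0.0015
¬Q = 1 − 0.1900 = 0.8100
¬Q ∨ Q = a + b − a·b on (0.8100, 0.1900) = 0.8461
¬(¬Q ∨ Q) = 1 − 0.8461 = 0.1539
((P ∧ Q) ∧ P) ∨ ¬(¬Q ∨ Q) = a + b − a·b on (0.0015, 0.1539) = 0.1552

0.155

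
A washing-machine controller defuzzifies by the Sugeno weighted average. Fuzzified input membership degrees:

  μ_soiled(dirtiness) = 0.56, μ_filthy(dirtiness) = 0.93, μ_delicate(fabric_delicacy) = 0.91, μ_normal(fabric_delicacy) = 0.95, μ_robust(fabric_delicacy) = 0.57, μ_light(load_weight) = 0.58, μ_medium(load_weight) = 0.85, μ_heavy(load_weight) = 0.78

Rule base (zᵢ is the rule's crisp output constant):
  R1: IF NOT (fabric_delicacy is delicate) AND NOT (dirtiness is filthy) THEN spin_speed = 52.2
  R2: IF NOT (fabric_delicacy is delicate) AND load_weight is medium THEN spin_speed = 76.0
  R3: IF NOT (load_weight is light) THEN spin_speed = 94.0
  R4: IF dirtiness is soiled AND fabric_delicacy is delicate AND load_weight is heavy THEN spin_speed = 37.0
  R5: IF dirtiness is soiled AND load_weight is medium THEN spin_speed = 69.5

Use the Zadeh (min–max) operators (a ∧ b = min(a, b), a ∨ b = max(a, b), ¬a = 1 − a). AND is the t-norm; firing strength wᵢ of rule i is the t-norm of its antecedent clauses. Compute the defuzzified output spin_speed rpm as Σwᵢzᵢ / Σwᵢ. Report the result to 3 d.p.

64.479

R1 (z=52.2): ¬delicate=1−0.91=0.09, ¬filthy=1−0.93=0.07; AND[min(a, b)] → w = 0.07
R2 (z=76.0): ¬delicate=1−0.91=0.09, medium=0.85; AND[min(a, b)] → w = 0.09
R3 (z=94.0): ¬light=1−0.58=0.42 → w = 0.42
R4 (z=37.0): soiled=0.56, delicate=0.91, heavy=0.78; AND[min(a, b)] → w = 0.56
R5 (z=69.5): soiled=0.56, medium=0.85; AND[min(a, b)] → w = 0.56
Weighted average = (0.07·52.2 + 0.09·76.0 + 0.42·94.0 + 0.56·37.0 + 0.56·69.5) / (0.07 + 0.09 + 0.42 + 0.56 + 0.56)
  = 109.6140 / 1.7000 = 64.479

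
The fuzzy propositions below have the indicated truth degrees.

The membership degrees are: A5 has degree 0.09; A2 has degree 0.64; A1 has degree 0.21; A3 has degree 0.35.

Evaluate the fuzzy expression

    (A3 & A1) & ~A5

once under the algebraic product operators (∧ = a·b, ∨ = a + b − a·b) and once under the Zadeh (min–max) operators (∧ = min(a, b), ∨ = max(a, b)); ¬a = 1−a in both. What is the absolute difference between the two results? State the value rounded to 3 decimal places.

0.143

Under algebraic product:
  A3 & A1 = a·b on (0.3500, 0.2100) = 0.0735
  ~A5 = 1 − 0.0900 = 0.9100
  (A3 & A1) & ~A5 = a·b on (0.0735, 0.9100) = 0.0669
  → value = 0.0669
Under Zadeh (min–max):
  A3 & A1 = min(a, b) on (0.35, 0.21) = 0.21
  ~A5 = 1 − 0.09 = 0.91
  (A3 & A1) & ~A5 = min(a, b) on (0.21, 0.91) = 0.21
  → value = 0.2100
|0.0669 − 0.2100| = 0.143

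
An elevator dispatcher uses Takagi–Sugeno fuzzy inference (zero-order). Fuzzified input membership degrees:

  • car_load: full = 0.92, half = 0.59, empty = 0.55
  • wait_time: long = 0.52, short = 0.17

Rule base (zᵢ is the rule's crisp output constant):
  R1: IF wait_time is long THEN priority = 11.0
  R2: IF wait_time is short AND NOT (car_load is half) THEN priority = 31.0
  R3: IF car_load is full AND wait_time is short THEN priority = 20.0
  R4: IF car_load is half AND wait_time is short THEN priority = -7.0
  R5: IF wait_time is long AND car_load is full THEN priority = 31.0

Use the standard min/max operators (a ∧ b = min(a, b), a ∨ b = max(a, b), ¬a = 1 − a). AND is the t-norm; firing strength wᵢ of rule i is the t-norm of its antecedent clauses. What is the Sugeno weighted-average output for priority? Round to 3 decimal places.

18.916

R1 (z=11.0): long=0.52 → w = 0.52
R2 (z=31.0): short=0.17, ¬half=1−0.59=0.41; AND[min(a, b)] → w = 0.17
R3 (z=20.0): full=0.92, short=0.17; AND[min(a, b)] → w = 0.17
R4 (z=-7.0): half=0.59, short=0.17; AND[min(a, b)] → w = 0.17
R5 (z=31.0): long=0.52, full=0.92; AND[min(a, b)] → w = 0.52
Weighted average = (0.52·11.0 + 0.17·31.0 + 0.17·20.0 + 0.17·-7.0 + 0.52·31.0) / (0.52 + 0.17 + 0.17 + 0.17 + 0.52)
  = 29.3200 / 1.5500 = 18.916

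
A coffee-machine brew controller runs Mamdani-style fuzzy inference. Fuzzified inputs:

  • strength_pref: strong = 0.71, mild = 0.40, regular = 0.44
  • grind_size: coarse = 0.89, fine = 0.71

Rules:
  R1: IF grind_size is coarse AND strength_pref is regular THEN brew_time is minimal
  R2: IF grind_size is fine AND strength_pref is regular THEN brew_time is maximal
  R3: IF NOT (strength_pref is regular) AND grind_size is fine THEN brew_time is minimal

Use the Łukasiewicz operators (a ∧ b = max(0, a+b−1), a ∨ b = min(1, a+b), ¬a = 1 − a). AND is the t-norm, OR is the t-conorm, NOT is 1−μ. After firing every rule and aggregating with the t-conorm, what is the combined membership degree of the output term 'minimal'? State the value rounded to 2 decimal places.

R1: coarse=0.89, regular=0.44; AND[max(0, a+b−1)] → w = 0.33
R2: fine=0.71, regular=0.44; AND[max(0, a+b−1)] → w = 0.15
R3: ¬regular=1−0.44=0.56, fine=0.71; AND[max(0, a+b−1)] → w = 0.27
Rules with consequent 'minimal': {R1, R3} → strengths 0.33, 0.27
Aggregate via t-conorm [min(1, a+b)]: 0.60

0.60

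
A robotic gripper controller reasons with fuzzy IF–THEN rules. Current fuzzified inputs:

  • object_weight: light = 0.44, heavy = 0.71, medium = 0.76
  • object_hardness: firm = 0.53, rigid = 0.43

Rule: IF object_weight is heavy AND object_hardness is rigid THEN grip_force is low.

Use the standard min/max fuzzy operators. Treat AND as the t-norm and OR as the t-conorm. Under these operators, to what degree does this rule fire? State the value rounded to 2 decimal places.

0.43

firing strength: heavy=0.71, rigid=0.43; AND[min(a, b)] → w = 0.43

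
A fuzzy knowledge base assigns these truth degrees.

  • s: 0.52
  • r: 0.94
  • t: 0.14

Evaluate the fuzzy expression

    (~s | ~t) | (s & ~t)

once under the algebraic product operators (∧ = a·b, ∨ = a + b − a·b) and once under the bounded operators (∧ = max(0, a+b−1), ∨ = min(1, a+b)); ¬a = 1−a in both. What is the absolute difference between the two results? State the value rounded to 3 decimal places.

Under algebraic product:
  ~s = 1 − 0.5200 = 0.4800
  ~t = 1 − 0.1400 = 0.8600
  ~s | ~t = a + b − a·b on (0.4800, 0.8600) = 0.9272
  ~t = 1 − 0.1400 = 0.8600
  s & ~t = a·b on (0.5200, 0.8600) = 0.4472
  (~s | ~t) | (s & ~t) = a + b − a·b on (0.9272, 0.4472) = 0.9598
  → value = 0.9598
Under bounded:
  ~s = 1 − 0.52 = 0.48
  ~t = 1 − 0.14 = 0.86
  ~s | ~t = min(1, a+b) on (0.48, 0.86) = 1.00
  ~t = 1 − 0.14 = 0.86
  s & ~t = max(0, a+b−1) on (0.52, 0.86) = 0.38
  (~s | ~t) | (s & ~t) = min(1, a+b) on (1.00, 0.38) = 1.00
  → value = 1.0000
|0.9598 − 1.0000| = 0.040

0.040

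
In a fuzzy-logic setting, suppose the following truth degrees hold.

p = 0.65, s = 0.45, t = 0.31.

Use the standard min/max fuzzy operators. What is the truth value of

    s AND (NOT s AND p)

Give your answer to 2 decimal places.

NOT s = 1 − 0.45 = 0.55
NOT s AND p = min(a, b) on (0.55, 0.65) = 0.55
s AND (NOT s AND p) = min(a, b) on (0.45, 0.55) = 0.45

0.45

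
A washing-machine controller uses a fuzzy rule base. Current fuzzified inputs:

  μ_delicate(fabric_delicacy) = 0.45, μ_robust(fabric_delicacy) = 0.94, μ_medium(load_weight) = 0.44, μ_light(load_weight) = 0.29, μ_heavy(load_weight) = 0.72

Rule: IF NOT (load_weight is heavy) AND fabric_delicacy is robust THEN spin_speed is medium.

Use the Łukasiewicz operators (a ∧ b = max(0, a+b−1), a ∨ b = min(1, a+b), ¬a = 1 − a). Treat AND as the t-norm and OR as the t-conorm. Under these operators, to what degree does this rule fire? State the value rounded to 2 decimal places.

firing strength: ¬heavy=1−0.72=0.28, robust=0.94; AND[max(0, a+b−1)] → w = 0.22

0.22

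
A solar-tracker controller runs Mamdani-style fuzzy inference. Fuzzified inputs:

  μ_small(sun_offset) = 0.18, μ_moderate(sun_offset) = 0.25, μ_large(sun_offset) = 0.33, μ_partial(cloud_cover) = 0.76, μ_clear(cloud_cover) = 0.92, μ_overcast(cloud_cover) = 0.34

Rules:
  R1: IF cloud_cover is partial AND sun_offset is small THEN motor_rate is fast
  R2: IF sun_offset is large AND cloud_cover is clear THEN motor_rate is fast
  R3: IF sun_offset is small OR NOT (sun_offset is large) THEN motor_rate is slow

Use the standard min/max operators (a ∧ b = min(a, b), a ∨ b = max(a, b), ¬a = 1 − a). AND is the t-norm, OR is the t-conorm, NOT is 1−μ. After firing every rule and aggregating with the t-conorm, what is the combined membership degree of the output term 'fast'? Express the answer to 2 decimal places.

0.33

R1: partial=0.76, small=0.18; AND[min(a, b)] → w = 0.18
R2: large=0.33, clear=0.92; AND[min(a, b)] → w = 0.33
R3: small=0.18, ¬large=1−0.33=0.67; OR[max(a, b)] → w = 0.67
Rules with consequent 'fast': {R1, R2} → strengths 0.18, 0.33
Aggregate via t-conorm [max(a, b)]: 0.33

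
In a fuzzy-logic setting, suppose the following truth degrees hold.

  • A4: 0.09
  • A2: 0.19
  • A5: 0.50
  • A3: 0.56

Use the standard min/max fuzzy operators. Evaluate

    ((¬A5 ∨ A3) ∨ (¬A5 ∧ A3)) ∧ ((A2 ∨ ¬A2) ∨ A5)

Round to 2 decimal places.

¬A5 = 1 − 0.50 = 0.50
¬A5 ∨ A3 = max(a, b) on (0.50, 0.56) = 0.56
¬A5 = 1 − 0.50 = 0.50
¬A5 ∧ A3 = min(a, b) on (0.50, 0.56) = 0.50
(¬A5 ∨ A3) ∨ (¬A5 ∧ A3) = max(a, b) on (0.56, 0.50) = 0.56
¬A2 = 1 − 0.19 = 0.81
A2 ∨ ¬A2 = max(a, b) on (0.19, 0.81) = 0.81
(A2 ∨ ¬A2) ∨ A5 = max(a, b) on (0.81, 0.50) = 0.81
((¬A5 ∨ A3) ∨ (¬A5 ∧ A3)) ∧ ((A2 ∨ ¬A2) ∨ A5) = min(a, b) on (0.56, 0.81) = 0.56

0.56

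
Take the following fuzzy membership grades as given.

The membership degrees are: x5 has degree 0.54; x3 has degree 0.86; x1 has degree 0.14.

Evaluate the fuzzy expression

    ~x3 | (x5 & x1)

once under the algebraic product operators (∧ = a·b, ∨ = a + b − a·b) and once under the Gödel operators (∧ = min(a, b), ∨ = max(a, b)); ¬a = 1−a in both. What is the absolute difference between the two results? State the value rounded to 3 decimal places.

Under algebraic product:
  ~x3 = 1 − 0.8600 = 0.1400
  x5 & x1 = a·b on (0.5400, 0.1400) = 0.0756
  ~x3 | (x5 & x1) = a + b − a·b on (0.1400, 0.0756) = 0.2050
  → value = 0.2050
Under Gödel:
  ~x3 = 1 − 0.86 = 0.14
  x5 & x1 = min(a, b) on (0.54, 0.14) = 0.14
  ~x3 | (x5 & x1) = max(a, b) on (0.14, 0.14) = 0.14
  → value = 0.1400
|0.2050 − 0.1400| = 0.065

0.065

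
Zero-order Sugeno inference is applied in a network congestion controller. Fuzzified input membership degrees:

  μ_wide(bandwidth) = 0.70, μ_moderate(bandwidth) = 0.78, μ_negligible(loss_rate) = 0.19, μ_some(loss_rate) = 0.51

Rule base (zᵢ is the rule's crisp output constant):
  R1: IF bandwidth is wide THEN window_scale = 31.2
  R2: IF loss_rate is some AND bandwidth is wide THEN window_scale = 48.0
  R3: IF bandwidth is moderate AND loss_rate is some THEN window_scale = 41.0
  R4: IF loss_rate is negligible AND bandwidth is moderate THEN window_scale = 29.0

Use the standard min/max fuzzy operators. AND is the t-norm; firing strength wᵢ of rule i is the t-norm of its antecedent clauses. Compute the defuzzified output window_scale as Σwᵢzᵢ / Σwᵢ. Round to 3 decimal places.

R1 (z=31.2): wide=0.70 → w = 0.70
R2 (z=48.0): some=0.51, wide=0.70; AND[min(a, b)] → w = 0.51
R3 (z=41.0): moderate=0.78, some=0.51; AND[min(a, b)] → w = 0.51
R4 (z=29.0): negligible=0.19, moderate=0.78; AND[min(a, b)] → w = 0.19
Weighted average = (0.70·31.2 + 0.51·48.0 + 0.51·41.0 + 0.19·29.0) / (0.70 + 0.51 + 0.51 + 0.19)
  = 72.7400 / 1.9100 = 38.084

38.084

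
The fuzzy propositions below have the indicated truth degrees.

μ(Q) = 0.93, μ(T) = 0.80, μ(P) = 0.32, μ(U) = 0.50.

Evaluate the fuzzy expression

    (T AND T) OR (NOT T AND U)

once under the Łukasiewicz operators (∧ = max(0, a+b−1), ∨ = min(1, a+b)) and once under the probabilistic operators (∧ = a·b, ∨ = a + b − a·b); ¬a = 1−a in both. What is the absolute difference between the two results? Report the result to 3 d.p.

0.076

Under Łukasiewicz:
  T AND T = max(0, a+b−1) on (0.80, 0.80) = 0.60
  NOT T = 1 − 0.80 = 0.20
  NOT T AND U = max(0, a+b−1) on (0.20, 0.50) = 0.00
  (T AND T) OR (NOT T AND U) = min(1, a+b) on (0.60, 0.00) = 0.60
  → value = 0.6000
Under probabilistic:
  T AND T = a·b on (0.8000, 0.8000) = 0.6400
  NOT T = 1 − 0.8000 = 0.2000
  NOT T AND U = a·b on (0.2000, 0.5000) = 0.1000
  (T AND T) OR (NOT T AND U) = a + b − a·b on (0.6400, 0.1000) = 0.6760
  → value = 0.6760
|0.6000 − 0.6760| = 0.076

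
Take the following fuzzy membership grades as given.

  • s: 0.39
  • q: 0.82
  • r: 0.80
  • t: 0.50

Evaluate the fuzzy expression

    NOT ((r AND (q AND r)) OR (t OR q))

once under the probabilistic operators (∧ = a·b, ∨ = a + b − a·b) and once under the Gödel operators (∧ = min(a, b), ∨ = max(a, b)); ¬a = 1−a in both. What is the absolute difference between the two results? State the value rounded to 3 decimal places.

Under probabilistic:
  q AND r = a·b on (0.8200, 0.8000) = 0.6560
  r AND (q AND r) = a·b on (0.8000, 0.6560) = 0.5248
  t OR q = a + b − a·b on (0.5000, 0.8200) = 0.9100
  (r AND (q AND r)) OR (t OR q) = a + b − a·b on (0.5248, 0.9100) = 0.9572
  NOT ((r AND (q AND r)) OR (t OR q)) = 1 − 0.9572 = 0.0428
  → value = 0.0428
Under Gödel:
  q AND r = min(a, b) on (0.82, 0.80) = 0.80
  r AND (q AND r) = min(a, b) on (0.80, 0.80) = 0.80
  t OR q = max(a, b) on (0.50, 0.82) = 0.82
  (r AND (q AND r)) OR (t OR q) = max(a, b) on (0.80, 0.82) = 0.82
  NOT ((r AND (q AND r)) OR (t OR q)) = 1 − 0.82 = 0.18
  → value = 0.1800
|0.0428 − 0.1800| = 0.137

0.137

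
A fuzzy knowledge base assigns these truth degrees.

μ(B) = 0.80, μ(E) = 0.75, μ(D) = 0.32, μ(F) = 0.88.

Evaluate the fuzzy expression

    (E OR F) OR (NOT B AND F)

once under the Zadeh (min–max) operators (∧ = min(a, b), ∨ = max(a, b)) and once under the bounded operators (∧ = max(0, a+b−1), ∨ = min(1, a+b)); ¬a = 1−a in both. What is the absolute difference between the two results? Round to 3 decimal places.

0.120

Under Zadeh (min–max):
  E OR F = max(a, b) on (0.75, 0.88) = 0.88
  NOT B = 1 − 0.80 = 0.20
  NOT B AND F = min(a, b) on (0.20, 0.88) = 0.20
  (E OR F) OR (NOT B AND F) = max(a, b) on (0.88, 0.20) = 0.88
  → value = 0.8800
Under bounded:
  E OR F = min(1, a+b) on (0.75, 0.88) = 1.00
  NOT B = 1 − 0.80 = 0.20
  NOT B AND F = max(0, a+b−1) on (0.20, 0.88) = 0.08
  (E OR F) OR (NOT B AND F) = min(1, a+b) on (1.00, 0.08) = 1.00
  → value = 1.0000
|0.8800 − 1.0000| = 0.120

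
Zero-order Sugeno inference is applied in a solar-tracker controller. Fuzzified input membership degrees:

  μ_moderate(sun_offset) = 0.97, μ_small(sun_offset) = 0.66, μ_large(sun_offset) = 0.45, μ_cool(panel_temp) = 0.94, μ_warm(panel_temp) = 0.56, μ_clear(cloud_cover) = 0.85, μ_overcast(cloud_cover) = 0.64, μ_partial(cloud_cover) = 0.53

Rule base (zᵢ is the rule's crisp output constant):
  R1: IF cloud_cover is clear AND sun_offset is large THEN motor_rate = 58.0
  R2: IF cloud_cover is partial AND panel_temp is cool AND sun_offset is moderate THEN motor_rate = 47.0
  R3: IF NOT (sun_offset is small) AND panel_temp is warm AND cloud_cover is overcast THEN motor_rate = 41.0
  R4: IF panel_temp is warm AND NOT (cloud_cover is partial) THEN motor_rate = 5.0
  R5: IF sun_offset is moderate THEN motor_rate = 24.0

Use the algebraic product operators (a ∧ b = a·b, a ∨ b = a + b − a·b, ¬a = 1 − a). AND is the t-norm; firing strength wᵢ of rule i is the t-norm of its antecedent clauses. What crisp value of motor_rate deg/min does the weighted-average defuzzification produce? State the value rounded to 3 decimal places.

33.542

R1 (z=58.0): clear=0.85, large=0.45; AND[a·b] → w = 0.3825
R2 (z=47.0): partial=0.53, cool=0.94, moderate=0.97; AND[a·b] → w = 0.4833
R3 (z=41.0): ¬small=1−0.66=0.34, warm=0.56, overcast=0.64; AND[a·b] → w = 0.1219
R4 (z=5.0): warm=0.56, ¬partial=1−0.53=0.47; AND[a·b] → w = 0.2632
R5 (z=24.0): moderate=0.97 → w = 0.9700
Weighted average = (0.3825·58.0 + 0.4833·47.0 + 0.1219·41.0 + 0.2632·5.0 + 0.9700·24.0) / (0.3825 + 0.4833 + 0.1219 + 0.2632 + 0.9700)
  = 74.4900 / 2.2208 = 33.542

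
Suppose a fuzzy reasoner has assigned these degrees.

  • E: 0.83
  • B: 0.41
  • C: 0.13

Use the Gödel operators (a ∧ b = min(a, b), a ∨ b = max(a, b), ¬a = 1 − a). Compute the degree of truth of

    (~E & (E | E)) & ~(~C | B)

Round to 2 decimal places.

~E = 1 − 0.83 = 0.17
E | E = max(a, b) on (0.83, 0.83) = 0.83
~E & (E | E) = min(a, b) on (0.17, 0.83) = 0.17
~C = 1 − 0.13 = 0.87
~C | B = max(a, b) on (0.87, 0.41) = 0.87
~(~C | B) = 1 − 0.87 = 0.13
(~E & (E | E)) & ~(~C | B) = min(a, b) on (0.17, 0.13) = 0.13

0.13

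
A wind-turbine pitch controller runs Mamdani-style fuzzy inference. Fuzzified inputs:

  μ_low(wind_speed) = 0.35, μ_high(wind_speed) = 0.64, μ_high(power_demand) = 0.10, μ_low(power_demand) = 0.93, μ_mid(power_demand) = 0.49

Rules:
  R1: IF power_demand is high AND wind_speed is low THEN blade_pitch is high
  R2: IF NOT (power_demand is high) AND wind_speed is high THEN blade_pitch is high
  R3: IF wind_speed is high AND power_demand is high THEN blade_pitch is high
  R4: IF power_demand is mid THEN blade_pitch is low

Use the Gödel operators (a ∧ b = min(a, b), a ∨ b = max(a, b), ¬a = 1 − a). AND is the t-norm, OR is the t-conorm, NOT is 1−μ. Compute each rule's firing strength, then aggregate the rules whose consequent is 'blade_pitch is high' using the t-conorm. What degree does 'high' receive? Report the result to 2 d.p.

0.64

R1: high=0.10, low=0.35; AND[min(a, b)] → w = 0.10
R2: ¬high=1−0.10=0.90, high=0.64; AND[min(a, b)] → w = 0.64
R3: high=0.64, high=0.10; AND[min(a, b)] → w = 0.10
R4: mid=0.49 → w = 0.49
Rules with consequent 'high': {R1, R2, R3} → strengths 0.10, 0.64, 0.10
Aggregate via t-conorm [max(a, b)]: 0.64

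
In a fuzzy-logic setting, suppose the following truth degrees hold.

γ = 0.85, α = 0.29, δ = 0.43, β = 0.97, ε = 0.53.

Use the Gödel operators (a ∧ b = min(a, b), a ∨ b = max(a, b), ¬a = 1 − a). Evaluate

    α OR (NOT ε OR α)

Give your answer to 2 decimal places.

NOT ε = 1 − 0.53 = 0.47
NOT ε OR α = max(a, b) on (0.47, 0.29) = 0.47
α OR (NOT ε OR α) = max(a, b) on (0.29, 0.47) = 0.47

0.47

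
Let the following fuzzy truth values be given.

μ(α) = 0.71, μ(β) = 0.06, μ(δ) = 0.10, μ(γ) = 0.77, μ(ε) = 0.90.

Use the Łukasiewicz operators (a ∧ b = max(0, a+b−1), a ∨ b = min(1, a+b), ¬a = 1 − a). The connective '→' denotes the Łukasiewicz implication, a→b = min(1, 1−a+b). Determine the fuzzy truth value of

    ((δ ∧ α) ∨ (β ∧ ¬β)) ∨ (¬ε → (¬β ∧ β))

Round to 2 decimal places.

δ ∧ α = max(0, a+b−1) on (0.10, 0.71) = 0.00
¬β = 1 − 0.06 = 0.94
β ∧ ¬β = max(0, a+b−1) on (0.06, 0.94) = 0.00
(δ ∧ α) ∨ (β ∧ ¬β) = min(1, a+b) on (0.00, 0.00) = 0.00
¬ε = 1 − 0.90 = 0.10
¬β = 1 − 0.06 = 0.94
¬β ∧ β = max(0, a+b−1) on (0.94, 0.06) = 0.00
¬ε → (¬β ∧ β)  [Łukasiewicz: min(1, 1−a+b)] with a=0.10, b=0.00 → 0.90
((δ ∧ α) ∨ (β ∧ ¬β)) ∨ (¬ε → (¬β ∧ β)) = min(1, a+b) on (0.00, 0.90) = 0.90

0.90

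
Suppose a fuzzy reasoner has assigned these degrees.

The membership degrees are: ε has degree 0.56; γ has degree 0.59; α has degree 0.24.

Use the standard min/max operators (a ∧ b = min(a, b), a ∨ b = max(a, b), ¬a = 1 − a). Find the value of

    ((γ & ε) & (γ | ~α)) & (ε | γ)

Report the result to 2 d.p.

γ & ε = min(a, b) on (0.59, 0.56) = 0.56
~α = 1 − 0.24 = 0.76
γ | ~α = max(a, b) on (0.59, 0.76) = 0.76
(γ & ε) & (γ | ~α) = min(a, b) on (0.56, 0.76) = 0.56
ε | γ = max(a, b) on (0.56, 0.59) = 0.59
((γ & ε) & (γ | ~α)) & (ε | γ) = min(a, b) on (0.56, 0.59) = 0.56

0.56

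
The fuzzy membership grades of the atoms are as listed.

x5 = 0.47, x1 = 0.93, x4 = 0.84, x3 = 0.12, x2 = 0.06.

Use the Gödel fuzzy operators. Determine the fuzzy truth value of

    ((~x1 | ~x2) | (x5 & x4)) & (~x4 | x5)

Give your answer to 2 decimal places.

0.47

~x1 = 1 − 0.93 = 0.07
~x2 = 1 − 0.06 = 0.94
~x1 | ~x2 = max(a, b) on (0.07, 0.94) = 0.94
x5 & x4 = min(a, b) on (0.47, 0.84) = 0.47
(~x1 | ~x2) | (x5 & x4) = max(a, b) on (0.94, 0.47) = 0.94
~x4 = 1 − 0.84 = 0.16
~x4 | x5 = max(a, b) on (0.16, 0.47) = 0.47
((~x1 | ~x2) | (x5 & x4)) & (~x4 | x5) = min(a, b) on (0.94, 0.47) = 0.47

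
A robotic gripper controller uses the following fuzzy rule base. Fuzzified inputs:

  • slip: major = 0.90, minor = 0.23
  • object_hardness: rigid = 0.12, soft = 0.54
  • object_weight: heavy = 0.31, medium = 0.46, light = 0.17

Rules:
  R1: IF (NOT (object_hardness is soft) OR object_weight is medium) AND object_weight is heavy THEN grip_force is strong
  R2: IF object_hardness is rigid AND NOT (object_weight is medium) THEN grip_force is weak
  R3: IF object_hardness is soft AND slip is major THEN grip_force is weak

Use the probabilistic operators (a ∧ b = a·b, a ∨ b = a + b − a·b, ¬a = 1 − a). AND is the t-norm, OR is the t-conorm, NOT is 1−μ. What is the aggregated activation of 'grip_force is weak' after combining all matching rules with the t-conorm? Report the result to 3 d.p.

0.519

R1: (¬soft=1−0.54=0.46 OR medium=0.46) = 0.7084; AND[a·b] with heavy=0.31 → w = 0.2196
R2: rigid=0.12, ¬medium=1−0.46=0.54; AND[a·b] → w = 0.0648
R3: soft=0.54, major=0.90; AND[a·b] → w = 0.4860
Rules with consequent 'weak': {R2, R3} → strengths 0.0648, 0.4860
Aggregate via t-conorm [a + b − a·b]: 0.5193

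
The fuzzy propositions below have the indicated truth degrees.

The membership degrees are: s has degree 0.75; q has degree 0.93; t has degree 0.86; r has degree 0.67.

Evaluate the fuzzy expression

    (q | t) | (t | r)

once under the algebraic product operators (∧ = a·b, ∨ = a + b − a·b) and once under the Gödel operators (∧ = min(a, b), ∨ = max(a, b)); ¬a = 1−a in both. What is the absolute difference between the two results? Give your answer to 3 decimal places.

0.070

Under algebraic product:
  q | t = a + b − a·b on (0.9300, 0.8600) = 0.9902
  t | r = a + b − a·b on (0.8600, 0.6700) = 0.9538
  (q | t) | (t | r) = a + b − a·b on (0.9902, 0.9538) = 0.9995
  → value = 0.9995
Under Gödel:
  q | t = max(a, b) on (0.93, 0.86) = 0.93
  t | r = max(a, b) on (0.86, 0.67) = 0.86
  (q | t) | (t | r) = max(a, b) on (0.93, 0.86) = 0.93
  → value = 0.9300
|0.9995 − 0.9300| = 0.070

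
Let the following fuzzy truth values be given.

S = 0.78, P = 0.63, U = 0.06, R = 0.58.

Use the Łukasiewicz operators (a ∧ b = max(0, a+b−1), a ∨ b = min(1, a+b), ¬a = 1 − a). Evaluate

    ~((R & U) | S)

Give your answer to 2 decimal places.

R & U = max(0, a+b−1) on (0.58, 0.06) = 0.00
(R & U) | S = min(1, a+b) on (0.00, 0.78) = 0.78
~((R & U) | S) = 1 − 0.78 = 0.22

0.22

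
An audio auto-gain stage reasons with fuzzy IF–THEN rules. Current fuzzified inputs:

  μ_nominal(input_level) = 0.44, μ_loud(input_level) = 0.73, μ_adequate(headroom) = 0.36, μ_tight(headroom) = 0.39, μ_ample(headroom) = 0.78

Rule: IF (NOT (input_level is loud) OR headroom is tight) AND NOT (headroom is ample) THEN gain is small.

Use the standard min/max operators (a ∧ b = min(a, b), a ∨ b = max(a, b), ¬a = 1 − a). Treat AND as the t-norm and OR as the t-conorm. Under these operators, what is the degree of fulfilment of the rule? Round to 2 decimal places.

0.22

firing strength: (¬loud=1−0.73=0.27 OR tight=0.39) = 0.39; AND[min(a, b)] with ¬ample=1−0.78=0.22 → w = 0.22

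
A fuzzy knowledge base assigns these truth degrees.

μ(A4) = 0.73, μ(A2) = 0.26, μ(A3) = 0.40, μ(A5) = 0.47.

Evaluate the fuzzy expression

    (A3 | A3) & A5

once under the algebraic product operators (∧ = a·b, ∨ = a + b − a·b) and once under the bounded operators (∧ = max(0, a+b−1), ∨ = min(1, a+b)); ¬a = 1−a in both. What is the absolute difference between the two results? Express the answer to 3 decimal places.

0.031

Under algebraic product:
  A3 | A3 = a + b − a·b on (0.4000, 0.4000) = 0.6400
  (A3 | A3) & A5 = a·b on (0.6400, 0.4700) = 0.3008
  → value = 0.3008
Under bounded:
  A3 | A3 = min(1, a+b) on (0.40, 0.40) = 0.80
  (A3 | A3) & A5 = max(0, a+b−1) on (0.80, 0.47) = 0.27
  → value = 0.2700
|0.3008 − 0.2700| = 0.031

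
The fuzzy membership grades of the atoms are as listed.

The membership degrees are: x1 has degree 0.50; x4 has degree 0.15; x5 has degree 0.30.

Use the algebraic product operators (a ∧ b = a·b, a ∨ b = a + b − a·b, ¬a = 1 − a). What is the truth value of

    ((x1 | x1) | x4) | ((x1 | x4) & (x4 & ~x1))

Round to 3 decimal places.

x1 | x1 = a + b − a·b on (0.5000, 0.5000) = 0.7500
(x1 | x1) | x4 = a + b − a·b on (0.7500, 0.1500) = 0.7875
x1 | x4 = a + b − a·b on (0.5000, 0.1500) = 0.5750
~x1 = 1 − 0.5000 = 0.5000
x4 & ~x1 = a·b on (0.1500, 0.5000) = 0.0750
(x1 | x4) & (x4 & ~x1) = a·b on (0.5750, 0.0750) = 0.0431
((x1 | x1) | x4) | ((x1 | x4) & (x4 & ~x1)) = a + b − a·b on (0.7875, 0.0431) = 0.7967

0.797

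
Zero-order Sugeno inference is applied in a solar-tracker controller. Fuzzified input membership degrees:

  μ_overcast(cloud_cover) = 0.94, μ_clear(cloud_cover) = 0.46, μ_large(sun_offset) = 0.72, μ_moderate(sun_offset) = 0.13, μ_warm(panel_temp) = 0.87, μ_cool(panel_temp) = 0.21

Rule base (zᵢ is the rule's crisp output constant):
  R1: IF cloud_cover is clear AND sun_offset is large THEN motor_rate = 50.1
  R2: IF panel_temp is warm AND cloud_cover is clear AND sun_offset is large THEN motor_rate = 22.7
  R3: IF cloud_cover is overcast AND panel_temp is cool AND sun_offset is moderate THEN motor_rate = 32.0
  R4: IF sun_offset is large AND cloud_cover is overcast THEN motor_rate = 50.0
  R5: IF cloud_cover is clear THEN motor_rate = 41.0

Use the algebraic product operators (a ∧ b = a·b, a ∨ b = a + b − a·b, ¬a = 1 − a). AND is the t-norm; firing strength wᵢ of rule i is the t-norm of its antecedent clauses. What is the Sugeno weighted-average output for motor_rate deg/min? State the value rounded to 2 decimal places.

43.02

R1 (z=50.1): clear=0.46, large=0.72; AND[a·b] → w = 0.3312
R2 (z=22.7): warm=0.87, clear=0.46, large=0.72; AND[a·b] → w = 0.2881
R3 (z=32.0): overcast=0.94, cool=0.21, moderate=0.13; AND[a·b] → w = 0.0257
R4 (z=50.0): large=0.72, overcast=0.94; AND[a·b] → w = 0.6768
R5 (z=41.0): clear=0.46 → w = 0.4600
Weighted average = (0.3312·50.1 + 0.2881·22.7 + 0.0257·32.0 + 0.6768·50.0 + 0.4600·41.0) / (0.3312 + 0.2881 + 0.0257 + 0.6768 + 0.4600)
  = 76.6552 / 1.7818 = 43.02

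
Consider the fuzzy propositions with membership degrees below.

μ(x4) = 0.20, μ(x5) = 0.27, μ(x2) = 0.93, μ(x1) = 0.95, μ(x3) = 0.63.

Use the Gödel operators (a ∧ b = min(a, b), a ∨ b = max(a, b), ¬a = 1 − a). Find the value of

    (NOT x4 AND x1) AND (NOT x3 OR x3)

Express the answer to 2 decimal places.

NOT x4 = 1 − 0.20 = 0.80
NOT x4 AND x1 = min(a, b) on (0.80, 0.95) = 0.80
NOT x3 = 1 − 0.63 = 0.37
NOT x3 OR x3 = max(a, b) on (0.37, 0.63) = 0.63
(NOT x4 AND x1) AND (NOT x3 OR x3) = min(a, b) on (0.80, 0.63) = 0.63

0.63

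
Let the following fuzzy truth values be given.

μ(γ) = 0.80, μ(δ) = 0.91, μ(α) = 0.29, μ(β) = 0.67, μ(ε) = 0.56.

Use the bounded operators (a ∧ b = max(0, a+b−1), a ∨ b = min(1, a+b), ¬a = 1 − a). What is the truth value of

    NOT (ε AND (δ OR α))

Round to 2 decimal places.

δ OR α = min(1, a+b) on (0.91, 0.29) = 1.00
ε AND (δ OR α) = max(0, a+b−1) on (0.56, 1.00) = 0.56
NOT (ε AND (δ OR α)) = 1 − 0.56 = 0.44

0.44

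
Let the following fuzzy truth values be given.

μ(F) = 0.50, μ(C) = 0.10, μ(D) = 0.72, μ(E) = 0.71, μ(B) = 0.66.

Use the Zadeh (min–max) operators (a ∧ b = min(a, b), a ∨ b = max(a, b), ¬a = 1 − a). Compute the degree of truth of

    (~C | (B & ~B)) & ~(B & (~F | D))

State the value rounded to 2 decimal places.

~C = 1 − 0.10 = 0.90
~B = 1 − 0.66 = 0.34
B & ~B = min(a, b) on (0.66, 0.34) = 0.34
~C | (B & ~B) = max(a, b) on (0.90, 0.34) = 0.90
~F = 1 − 0.50 = 0.50
~F | D = max(a, b) on (0.50, 0.72) = 0.72
B & (~F | D) = min(a, b) on (0.66, 0.72) = 0.66
~(B & (~F | D)) = 1 − 0.66 = 0.34
(~C | (B & ~B)) & ~(B & (~F | D)) = min(a, b) on (0.90, 0.34) = 0.34

0.34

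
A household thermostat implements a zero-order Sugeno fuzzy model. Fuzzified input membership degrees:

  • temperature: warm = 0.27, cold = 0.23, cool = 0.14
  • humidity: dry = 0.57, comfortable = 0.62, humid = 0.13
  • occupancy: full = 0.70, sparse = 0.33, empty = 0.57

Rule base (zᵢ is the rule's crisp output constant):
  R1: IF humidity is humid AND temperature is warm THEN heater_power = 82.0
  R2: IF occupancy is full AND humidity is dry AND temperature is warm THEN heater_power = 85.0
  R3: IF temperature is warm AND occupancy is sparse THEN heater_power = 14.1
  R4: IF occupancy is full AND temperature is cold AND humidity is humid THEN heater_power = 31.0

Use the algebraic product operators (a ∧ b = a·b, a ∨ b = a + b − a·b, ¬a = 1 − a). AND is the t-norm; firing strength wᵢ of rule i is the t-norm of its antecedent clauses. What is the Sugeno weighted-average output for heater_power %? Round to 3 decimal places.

55.131

R1 (z=82.0): humid=0.13, warm=0.27; AND[a·b] → w = 0.0351
R2 (z=85.0): full=0.70, dry=0.57, warm=0.27; AND[a·b] → w = 0.1077
R3 (z=14.1): warm=0.27, sparse=0.33; AND[a·b] → w = 0.0891
R4 (z=31.0): full=0.70, cold=0.23, humid=0.13; AND[a·b] → w = 0.0209
Weighted average = (0.0351·82.0 + 0.1077·85.0 + 0.0891·14.1 + 0.0209·31.0) / (0.0351 + 0.1077 + 0.0891 + 0.0209)
  = 13.9404 / 0.2529 = 55.131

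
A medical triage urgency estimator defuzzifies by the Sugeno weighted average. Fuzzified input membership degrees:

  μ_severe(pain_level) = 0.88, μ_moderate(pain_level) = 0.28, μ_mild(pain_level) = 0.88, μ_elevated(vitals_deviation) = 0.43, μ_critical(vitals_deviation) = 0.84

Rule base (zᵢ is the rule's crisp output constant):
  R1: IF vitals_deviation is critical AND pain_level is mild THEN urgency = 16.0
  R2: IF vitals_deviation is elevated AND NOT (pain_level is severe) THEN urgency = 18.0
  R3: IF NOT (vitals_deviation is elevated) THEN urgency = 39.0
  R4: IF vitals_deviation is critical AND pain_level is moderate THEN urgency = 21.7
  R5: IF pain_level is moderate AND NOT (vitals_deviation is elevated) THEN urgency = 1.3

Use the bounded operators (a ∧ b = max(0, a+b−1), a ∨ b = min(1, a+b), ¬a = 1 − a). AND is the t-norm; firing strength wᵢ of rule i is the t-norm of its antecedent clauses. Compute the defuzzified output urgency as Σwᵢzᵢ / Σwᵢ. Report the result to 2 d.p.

25.78

R1 (z=16.0): critical=0.84, mild=0.88; AND[max(0, a+b−1)] → w = 0.72
R2 (z=18.0): elevated=0.43, ¬severe=1−0.88=0.12; AND[max(0, a+b−1)] → w = 0.00
R3 (z=39.0): ¬elevated=1−0.43=0.57 → w = 0.57
R4 (z=21.7): critical=0.84, moderate=0.28; AND[max(0, a+b−1)] → w = 0.12
R5 (z=1.3): moderate=0.28, ¬elevated=1−0.43=0.57; AND[max(0, a+b−1)] → w = 0.00
Weighted average = (0.72·16.0 + 0.00·18.0 + 0.57·39.0 + 0.12·21.7 + 0.00·1.3) / (0.72 + 0.00 + 0.57 + 0.12 + 0.00)
  = 36.3540 / 1.4100 = 25.78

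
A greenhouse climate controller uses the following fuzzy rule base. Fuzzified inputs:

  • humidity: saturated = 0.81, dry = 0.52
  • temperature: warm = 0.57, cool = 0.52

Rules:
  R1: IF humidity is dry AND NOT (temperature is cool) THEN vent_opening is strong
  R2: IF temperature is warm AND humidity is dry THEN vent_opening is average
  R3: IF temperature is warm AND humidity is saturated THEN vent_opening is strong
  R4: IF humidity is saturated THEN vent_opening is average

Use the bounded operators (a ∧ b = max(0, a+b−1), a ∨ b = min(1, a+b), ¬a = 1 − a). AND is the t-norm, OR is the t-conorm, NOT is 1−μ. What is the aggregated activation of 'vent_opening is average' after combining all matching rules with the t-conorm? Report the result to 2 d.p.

0.90

R1: dry=0.52, ¬cool=1−0.52=0.48; AND[max(0, a+b−1)] → w = 0.00
R2: warm=0.57, dry=0.52; AND[max(0, a+b−1)] → w = 0.09
R3: warm=0.57, saturated=0.81; AND[max(0, a+b−1)] → w = 0.38
R4: saturated=0.81 → w = 0.81
Rules with consequent 'average': {R2, R4} → strengths 0.09, 0.81
Aggregate via t-conorm [min(1, a+b)]: 0.90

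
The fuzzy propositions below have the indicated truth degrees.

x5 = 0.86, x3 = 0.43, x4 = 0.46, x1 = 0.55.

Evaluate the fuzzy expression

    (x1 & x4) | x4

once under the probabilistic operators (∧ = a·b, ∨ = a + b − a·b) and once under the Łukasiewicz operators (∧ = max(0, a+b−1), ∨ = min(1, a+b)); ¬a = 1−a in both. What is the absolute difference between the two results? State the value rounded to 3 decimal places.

0.127

Under probabilistic:
  x1 & x4 = a·b on (0.5500, 0.4600) = 0.2530
  (x1 & x4) | x4 = a + b − a·b on (0.2530, 0.4600) = 0.5966
  → value = 0.5966
Under Łukasiewicz:
  x1 & x4 = max(0, a+b−1) on (0.55, 0.46) = 0.01
  (x1 & x4) | x4 = min(1, a+b) on (0.01, 0.46) = 0.47
  → value = 0.4700
|0.5966 − 0.4700| = 0.127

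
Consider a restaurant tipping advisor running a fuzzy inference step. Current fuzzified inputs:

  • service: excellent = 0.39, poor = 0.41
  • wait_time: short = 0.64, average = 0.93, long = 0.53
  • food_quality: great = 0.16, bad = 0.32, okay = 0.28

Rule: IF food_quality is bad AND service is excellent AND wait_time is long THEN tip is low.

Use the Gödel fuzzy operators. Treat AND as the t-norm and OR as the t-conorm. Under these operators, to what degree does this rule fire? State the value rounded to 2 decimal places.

firing strength: bad=0.32, excellent=0.39, long=0.53; AND[min(a, b)] → w = 0.32

0.32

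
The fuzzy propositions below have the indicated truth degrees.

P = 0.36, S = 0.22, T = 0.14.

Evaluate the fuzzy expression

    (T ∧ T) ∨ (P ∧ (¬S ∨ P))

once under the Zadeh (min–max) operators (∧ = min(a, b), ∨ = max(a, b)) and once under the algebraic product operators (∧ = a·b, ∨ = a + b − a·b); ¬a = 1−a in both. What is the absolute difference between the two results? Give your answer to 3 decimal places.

Under Zadeh (min–max):
  T ∧ T = min(a, b) on (0.14, 0.14) = 0.14
  ¬S = 1 − 0.22 = 0.78
  ¬S ∨ P = max(a, b) on (0.78, 0.36) = 0.78
  P ∧ (¬S ∨ P) = min(a, b) on (0.36, 0.78) = 0.36
  (T ∧ T) ∨ (P ∧ (¬S ∨ P)) = max(a, b) on (0.14, 0.36) = 0.36
  → value = 0.3600
Under algebraic product:
  T ∧ T = a·b on (0.1400, 0.1400) = 0.0196
  ¬S = 1 − 0.2200 = 0.7800
  ¬S ∨ P = a + b − a·b on (0.7800, 0.3600) = 0.8592
  P ∧ (¬S ∨ P) = a·b on (0.3600, 0.8592) = 0.3093
  (T ∧ T) ∨ (P ∧ (¬S ∨ P)) = a + b − a·b on (0.0196, 0.3093) = 0.3228
  → value = 0.3228
|0.3600 − 0.3228| = 0.037

0.037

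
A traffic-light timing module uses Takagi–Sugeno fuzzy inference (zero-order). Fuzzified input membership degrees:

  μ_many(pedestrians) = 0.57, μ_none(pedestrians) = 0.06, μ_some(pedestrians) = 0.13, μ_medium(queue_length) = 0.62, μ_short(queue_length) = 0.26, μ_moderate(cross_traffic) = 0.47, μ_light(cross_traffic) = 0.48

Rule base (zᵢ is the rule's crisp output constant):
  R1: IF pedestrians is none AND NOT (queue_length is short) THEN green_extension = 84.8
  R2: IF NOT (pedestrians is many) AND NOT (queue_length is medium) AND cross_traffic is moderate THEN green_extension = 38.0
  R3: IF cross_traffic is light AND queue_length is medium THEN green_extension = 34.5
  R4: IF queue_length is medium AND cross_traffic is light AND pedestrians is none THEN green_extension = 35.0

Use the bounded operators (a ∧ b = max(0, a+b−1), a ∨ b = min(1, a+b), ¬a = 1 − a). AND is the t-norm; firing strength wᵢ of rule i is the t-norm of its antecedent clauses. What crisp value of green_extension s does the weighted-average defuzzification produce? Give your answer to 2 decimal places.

R1 (z=84.8): none=0.06, ¬short=1−0.26=0.74; AND[max(0, a+b−1)] → w = 0.00
R2 (z=38.0): ¬many=1−0.57=0.43, ¬medium=1−0.62=0.38, moderate=0.47; AND[max(0, a+b−1)] → w = 0.00
R3 (z=34.5): light=0.48, medium=0.62; AND[max(0, a+b−1)] → w = 0.10
R4 (z=35.0): medium=0.62, light=0.48, none=0.06; AND[max(0, a+b−1)] → w = 0.00
Weighted average = (0.00·84.8 + 0.00·38.0 + 0.10·34.5 + 0.00·35.0) / (0.00 + 0.00 + 0.10 + 0.00)
  = 3.4500 / 0.1000 = 34.50

34.50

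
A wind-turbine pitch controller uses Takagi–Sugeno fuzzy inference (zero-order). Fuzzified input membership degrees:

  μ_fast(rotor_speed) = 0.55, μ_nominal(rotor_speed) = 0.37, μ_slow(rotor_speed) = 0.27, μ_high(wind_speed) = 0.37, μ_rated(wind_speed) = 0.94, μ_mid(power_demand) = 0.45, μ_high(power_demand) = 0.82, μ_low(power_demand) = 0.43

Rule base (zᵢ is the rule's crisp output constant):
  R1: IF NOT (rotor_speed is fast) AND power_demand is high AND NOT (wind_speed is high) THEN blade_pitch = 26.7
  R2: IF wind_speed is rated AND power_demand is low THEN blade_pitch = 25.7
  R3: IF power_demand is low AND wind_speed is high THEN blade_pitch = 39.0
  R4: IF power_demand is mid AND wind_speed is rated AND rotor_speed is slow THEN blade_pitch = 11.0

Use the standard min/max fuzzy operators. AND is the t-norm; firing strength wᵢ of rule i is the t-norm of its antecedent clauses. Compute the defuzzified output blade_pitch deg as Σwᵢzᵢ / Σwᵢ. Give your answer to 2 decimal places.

26.62

R1 (z=26.7): ¬fast=1−0.55=0.45, high=0.82, ¬high=1−0.37=0.63; AND[min(a, b)] → w = 0.45
R2 (z=25.7): rated=0.94, low=0.43; AND[min(a, b)] → w = 0.43
R3 (z=39.0): low=0.43, high=0.37; AND[min(a, b)] → w = 0.37
R4 (z=11.0): mid=0.45, rated=0.94, slow=0.27; AND[min(a, b)] → w = 0.27
Weighted average = (0.45·26.7 + 0.43·25.7 + 0.37·39.0 + 0.27·11.0) / (0.45 + 0.43 + 0.37 + 0.27)
  = 40.4660 / 1.5200 = 26.62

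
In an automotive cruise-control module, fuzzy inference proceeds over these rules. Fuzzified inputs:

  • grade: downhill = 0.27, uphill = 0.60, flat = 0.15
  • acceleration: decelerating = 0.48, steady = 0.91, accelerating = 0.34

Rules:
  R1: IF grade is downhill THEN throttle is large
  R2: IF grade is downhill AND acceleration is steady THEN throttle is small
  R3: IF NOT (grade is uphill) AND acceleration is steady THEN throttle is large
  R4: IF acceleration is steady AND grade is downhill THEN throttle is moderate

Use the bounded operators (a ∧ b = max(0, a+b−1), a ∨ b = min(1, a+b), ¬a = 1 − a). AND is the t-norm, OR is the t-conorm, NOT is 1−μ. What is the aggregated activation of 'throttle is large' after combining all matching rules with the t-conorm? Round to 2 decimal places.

R1: downhill=0.27 → w = 0.27
R2: downhill=0.27, steady=0.91; AND[max(0, a+b−1)] → w = 0.18
R3: ¬uphill=1−0.60=0.40, steady=0.91; AND[max(0, a+b−1)] → w = 0.31
R4: steady=0.91, downhill=0.27; AND[max(0, a+b−1)] → w = 0.18
Rules with consequent 'large': {R1, R3} → strengths 0.27, 0.31
Aggregate via t-conorm [min(1, a+b)]: 0.58

0.58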